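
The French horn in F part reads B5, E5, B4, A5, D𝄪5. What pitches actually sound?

The French horn in F sounds a perfect fifth below written, so transpose each written note down a perfect fifth.
B5 gives E5
E5 gives A4
B4 gives E4
A5 gives D5
D##5 gives G##4

E5 A4 E4 D5 G##4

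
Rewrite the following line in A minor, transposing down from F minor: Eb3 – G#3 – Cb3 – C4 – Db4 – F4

From F down to A is a minor sixth; apply that to each pitch.
Eb3 to G2
G#3 to B#2
Cb3 to Eb2
C4 to E3
Db4 to F3
F4 to A3

G2 B#2 Eb2 E3 F3 A3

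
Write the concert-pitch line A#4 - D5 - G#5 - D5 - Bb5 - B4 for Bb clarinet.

B#4 E5 A#5 E5 C6 C#5

Written C4 sounds as Bb3 on the Bb clarinet, so concert pitches are written a major second up.
A#4 -> B#4
D5 -> E5
G#5 -> A#5
D5 -> E5
Bb5 -> C6
B4 -> C#5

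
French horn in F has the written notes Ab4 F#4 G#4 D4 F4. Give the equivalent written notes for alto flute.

Gb4 E4 F#4 C4 Eb4

First find concert pitch: the French horn in F sounds a perfect fifth below written, so Ab4 F#4 G#4 D4 F4 sounds Db4 B3 C#4 G3 Bb3.
Then write for alto flute: it sounds a perfect fourth below written, so the part must be a perfect fourth above concert.
Db4 → Gb4
B3 → E4
C#4 → F#4
G3 → C4
Bb3 → Eb4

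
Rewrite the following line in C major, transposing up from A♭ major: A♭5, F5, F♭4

From A♭ up to C is a major third; apply that to each pitch.
Ab5 to C6
F5 to A5
Fb4 to Ab4

C6 A5 Ab4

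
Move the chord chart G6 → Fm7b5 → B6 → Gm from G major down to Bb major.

Bb6 Abm7b5 D6 Bbm

G major down to Bb major is a major sixth; each chord root moves by that interval while the quality stays the same.
G6: root G down a major sixth → Bb, giving Bb6.
Fm7b5: root F down a major sixth → Ab, giving Abm7b5.
B6: root B down a major sixth → D, giving D6.
Gm: root G down a major sixth → Bb, giving Bbm.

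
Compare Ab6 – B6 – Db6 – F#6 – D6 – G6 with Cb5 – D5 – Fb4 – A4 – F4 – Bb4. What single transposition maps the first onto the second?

From Ab6 to Cb5 is 13 letter names — a thirteenth of some quality.
Cb5 to Ab6 is 21 semitones, which makes it a major thirteenth; the second version is lower, so the direction is down.
Checking another pair — G6 → Bb4 — gives the same interval.

down a major thirteenth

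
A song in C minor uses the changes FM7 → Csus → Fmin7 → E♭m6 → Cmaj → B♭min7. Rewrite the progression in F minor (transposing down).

BbM7 Fsus Bbmin7 Abm6 Fmaj Ebmin7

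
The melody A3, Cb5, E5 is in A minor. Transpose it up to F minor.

A minor to F minor up is a minor sixth, so every note moves up by that interval.
A3 becomes F4
Cb5 becomes Abb5
E5 becomes C6

F4 Abb5 C6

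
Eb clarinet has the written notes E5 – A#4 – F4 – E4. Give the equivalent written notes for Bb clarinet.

First find concert pitch: the Eb clarinet sounds a minor third above written, so E5 A#4 F4 E4 sounds G5 C#5 Ab4 G4.
Then write for Bb clarinet: it sounds a major second below written, so the part must be a major second above concert.
G5 → A5
C#5 → D#5
Ab4 → Bb4
G4 → A4

A5 D#5 Bb4 A4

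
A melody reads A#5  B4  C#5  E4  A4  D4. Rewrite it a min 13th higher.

A#5: a thirteenth up reaches F, and 20 semitones makes it F#7.
A minor thirteenth up from B4 gives G6.
A minor thirteenth up from C#5 gives A6.
E4: a thirteenth up reaches C, and 20 semitones makes it C6.
A4: a thirteenth up reaches F, and 20 semitones makes it F6.
D4 up a minor thirteenth is Bb5.

F#7 G6 A6 C6 F6 Bb5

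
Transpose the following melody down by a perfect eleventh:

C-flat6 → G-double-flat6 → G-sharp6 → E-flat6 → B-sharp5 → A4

Gb4 Dbb5 D#5 Bb4 F##4 E3

Cb6: an eleventh down reaches G, and 17 semitones makes it Gb4.
A perfect eleventh down from Gbb6 gives Dbb5.
A perfect eleventh down from G#6 gives D#5.
Eb6: an eleventh down reaches B, and 17 semitones makes it Bb4.
B#5: an eleventh down reaches F, and 17 semitones makes it F##4.
A perfect eleventh down from A4 gives E3.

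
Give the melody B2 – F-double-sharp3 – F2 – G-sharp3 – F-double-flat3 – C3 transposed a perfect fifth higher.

B2 to F#3
F##3 to C##4
F2 to C3
G#3 to D#4
Fbb3 to Cbb4
C3 to G3

F#3 C##4 C3 D#4 Cbb4 G3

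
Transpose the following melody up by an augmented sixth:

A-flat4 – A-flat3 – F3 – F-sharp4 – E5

Ab4 gives F#5
Ab3 gives F#4
F3 gives D#4
F#4 gives D##5
E5 gives C##6

F#5 F#4 D#4 D##5 C##6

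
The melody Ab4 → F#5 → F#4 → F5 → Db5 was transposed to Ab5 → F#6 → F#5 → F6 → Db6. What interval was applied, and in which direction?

up a perfect octave

Take the first pair: Ab4 → Ab5. A to A spans 8 letter names, so the interval is some kind of octave.
Ab4 to Ab5 is 12 semitones, which makes it a perfect octave; the second version is higher, so the direction is up.
Checking another pair — Db5 → Db6 — gives the same interval.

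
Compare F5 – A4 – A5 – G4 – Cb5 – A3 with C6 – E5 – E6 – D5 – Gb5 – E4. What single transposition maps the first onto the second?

up a perfect fifth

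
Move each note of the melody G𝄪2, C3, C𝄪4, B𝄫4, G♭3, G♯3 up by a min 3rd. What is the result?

B#2 Eb3 E#4 Dbb5 Bbb3 B3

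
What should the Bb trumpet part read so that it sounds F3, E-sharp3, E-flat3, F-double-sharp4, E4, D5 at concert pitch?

G3 F##3 F3 G##4 F#4 E5

The Bb trumpet sounds a major second below written, so the written part must be a major second above concert — transpose each note up.
F3 -> G3
E#3 -> F##3
Eb3 -> F3
F##4 -> G##4
E4 -> F#4
D5 -> E5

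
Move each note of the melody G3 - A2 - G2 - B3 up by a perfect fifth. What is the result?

D4 E3 D3 F#4

G3: a fifth up reaches D, and 7 semitones makes it D4.
A2: a fifth up reaches E, and 7 semitones makes it E3.
A perfect fifth up from G2 gives D3.
B3: a fifth up reaches F, and 7 semitones makes it F#4.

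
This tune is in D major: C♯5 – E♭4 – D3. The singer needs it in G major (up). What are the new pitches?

From D up to G is a perfect fourth; apply that to each pitch.
C#5 becomes F#5
Eb4 becomes Ab4
D3 becomes G3

F#5 Ab4 G3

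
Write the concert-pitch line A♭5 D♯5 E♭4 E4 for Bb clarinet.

Bb5 E#5 F4 F#4

Written C4 sounds as Bb3 on the Bb clarinet, so concert pitches are written a major second up.
Ab5 gives Bb5
D#5 gives E#5
Eb4 gives F4
E4 gives F#4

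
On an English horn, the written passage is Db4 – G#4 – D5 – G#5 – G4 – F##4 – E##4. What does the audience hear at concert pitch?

Gb3 C#4 G4 C#5 C4 B#3 A##3

The English horn sounds a perfect fifth below written, so transpose each written note down a perfect fifth.
Db4 gives Gb3
G#4 gives C#4
D5 gives G4
G#5 gives C#5
G4 gives C4
F##4 gives B#3
E##4 gives A##3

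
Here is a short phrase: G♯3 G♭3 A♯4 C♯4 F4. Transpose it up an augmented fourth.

G#3 becomes C##4
Gb3 becomes C4
A#4 becomes D##5
C#4 becomes F##4
F4 becomes B4

C##4 C4 D##5 F##4 B4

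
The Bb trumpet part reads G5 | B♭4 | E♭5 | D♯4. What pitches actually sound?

F5 Ab4 Db5 C#4

The Bb trumpet sounds a major second below written, so transpose each written note down a major second.
G5 → F5
Bb4 → Ab4
Eb5 → Db5
D#4 → C#4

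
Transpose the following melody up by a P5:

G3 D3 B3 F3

G3: a fifth up reaches D, and 7 semitones makes it D4.
D3 up a perfect fifth is A3.
B3 up a perfect fifth is F#4.
F3: a fifth up reaches C, and 7 semitones makes it C4.

D4 A3 F#4 C4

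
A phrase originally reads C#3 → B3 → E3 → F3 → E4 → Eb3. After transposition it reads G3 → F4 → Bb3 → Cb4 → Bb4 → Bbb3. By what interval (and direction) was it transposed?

up a diminished fifth

Take the first pair: C#3 → G3. C to G spans 5 letter names, so the interval is some kind of fifth.
C#3 to G3 is 6 semitones, which makes it a diminished fifth; the second version is higher, so the direction is up.
Checking another pair — Eb3 → Bbb3 — gives the same interval.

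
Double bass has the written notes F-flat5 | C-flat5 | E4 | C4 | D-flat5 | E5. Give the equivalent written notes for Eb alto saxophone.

First find concert pitch: the double bass sounds a perfect octave below written, so F-flat5 C-flat5 E4 C4 D-flat5 E5 sounds Fb4 Cb4 E3 C3 Db4 E4.
Then write for Eb alto saxophone: it sounds a major sixth below written, so the part must be a major sixth above concert.
Fb4 → Db5
Cb4 → Ab4
E3 → C#4
C3 → A3
Db4 → Bb4
E4 → C#5

Db5 Ab4 C#4 A3 Bb4 C#5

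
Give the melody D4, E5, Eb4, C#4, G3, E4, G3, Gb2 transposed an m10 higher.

F5 G6 Gb5 E5 Bb4 G5 Bb4 Bbb3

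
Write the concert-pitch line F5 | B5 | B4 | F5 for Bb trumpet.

G5 C#6 C#5 G5

Written C4 sounds as Bb3 on the Bb trumpet, so concert pitches are written a major second up.
F5 -> G5
B5 -> C#6
B4 -> C#5
F5 -> G5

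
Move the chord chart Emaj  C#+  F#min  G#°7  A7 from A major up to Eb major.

A major up to Eb major is a diminished fifth; each chord root moves by that interval while the quality stays the same.
Emaj: root E up a diminished fifth → Bb, giving Bbmaj.
C#+: root C# up a diminished fifth → G, giving G+.
F#min: root F# up a diminished fifth → C, giving Cmin.
G#°7: root G# up a diminished fifth → D, giving D°7.
A7: root A up a diminished fifth → Eb, giving Eb7.

Bbmaj G+ Cmin D°7 Eb7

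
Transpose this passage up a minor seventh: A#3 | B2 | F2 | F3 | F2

G#4 A3 Eb3 Eb4 Eb3

A#3 -> G#4
B2 -> A3
F2 -> Eb3
F3 -> Eb4
F2 -> Eb3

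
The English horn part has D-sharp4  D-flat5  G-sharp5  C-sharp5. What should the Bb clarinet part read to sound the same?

First find concert pitch: the English horn sounds a perfect fifth below written, so D-sharp4 D-flat5 G-sharp5 C-sharp5 sounds G#3 Gb4 C#5 F#4.
Then write for Bb clarinet: it sounds a major second below written, so the part must be a major second above concert.
G#3 → A#3
Gb4 → Ab4
C#5 → D#5
F#4 → G#4

A#3 Ab4 D#5 G#4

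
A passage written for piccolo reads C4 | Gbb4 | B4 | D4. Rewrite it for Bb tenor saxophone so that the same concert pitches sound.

D6 Abb6 C#7 E6

First find concert pitch: the piccolo sounds a perfect octave above written, so C4 Gbb4 B4 D4 sounds C5 Gbb5 B5 D5.
Then write for Bb tenor saxophone: it sounds a major ninth below written, so the part must be a major ninth above concert.
C5 → D6
Gbb5 → Abb6
B5 → C#7
D5 → E6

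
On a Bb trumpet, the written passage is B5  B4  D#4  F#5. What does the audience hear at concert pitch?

Written C4 on the Bb trumpet sounds as Bb3, a major second lower; apply that shift to every note.
B5 gives A5
B4 gives A4
D#4 gives C#4
F#5 gives E5

A5 A4 C#4 E5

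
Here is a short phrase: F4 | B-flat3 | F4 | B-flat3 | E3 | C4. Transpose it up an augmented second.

G#4 C#4 G#4 C#4 F##3 D#4

F4 to G#4
Bb3 to C#4
F4 to G#4
Bb3 to C#4
E3 to F##3
C4 to D#4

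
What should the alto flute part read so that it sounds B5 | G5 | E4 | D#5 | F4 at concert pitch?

E6 C6 A4 G#5 Bb4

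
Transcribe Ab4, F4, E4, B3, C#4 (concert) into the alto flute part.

Written C4 sounds as G3 on the alto flute, so concert pitches are written a perfect fourth up.
Ab4 to Db5
F4 to Bb4
E4 to A4
B3 to E4
C#4 to F#4

Db5 Bb4 A4 E4 F#4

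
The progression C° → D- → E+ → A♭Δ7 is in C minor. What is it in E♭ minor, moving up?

Eb° F- G+ CbΔ7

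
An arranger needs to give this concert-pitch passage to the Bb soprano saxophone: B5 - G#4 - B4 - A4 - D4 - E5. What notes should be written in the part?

C#6 A#4 C#5 B4 E4 F#5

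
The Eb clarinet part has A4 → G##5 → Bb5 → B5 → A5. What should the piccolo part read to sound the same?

C4 B#4 Db5 D5 C5

First find concert pitch: the Eb clarinet sounds a minor third above written, so A4 G##5 Bb5 B5 A5 sounds C5 B#5 Db6 D6 C6.
Then write for piccolo: it sounds a perfect octave above written, so the part must be a perfect octave below concert.
C5 → C4
B#5 → B#4
Db6 → Db5
D6 → D5
C6 → C5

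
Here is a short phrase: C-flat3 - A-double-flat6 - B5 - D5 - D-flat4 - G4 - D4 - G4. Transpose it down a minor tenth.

Ab1 Fb5 G#4 B3 Bb2 E3 B2 E3

Cb3 down a minor tenth is Ab1.
Abb6: a tenth down reaches F, and 15 semitones makes it Fb5.
A minor tenth down from B5 gives G#4.
D5: a tenth down reaches B, and 15 semitones makes it B3.
A minor tenth down from Db4 gives Bb2.
G4 down a minor tenth is E3.
D4: a tenth down reaches B, and 15 semitones makes it B2.
A minor tenth down from G4 gives E3.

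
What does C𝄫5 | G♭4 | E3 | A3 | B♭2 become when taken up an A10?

Eb6 B5 G##4 C##5 D#4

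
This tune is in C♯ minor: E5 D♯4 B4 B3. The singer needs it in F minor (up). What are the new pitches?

Ab5 G4 Eb5 Eb4

C♯ minor to F minor up is a diminished fourth, so every note moves up by that interval.
E5 → Ab5
D#4 → G4
B4 → Eb5
B3 → Eb4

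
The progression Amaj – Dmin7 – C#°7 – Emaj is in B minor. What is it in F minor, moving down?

B minor down to F minor is an augmented fourth; each chord root moves by that interval while the quality stays the same.
Amaj: root A down an augmented fourth → Eb, giving Ebmaj.
Dmin7: root D down an augmented fourth → Ab, giving Abmin7.
C#°7: root C# down an augmented fourth → G, giving G°7.
Emaj: root E down an augmented fourth → Bb, giving Bbmaj.

Ebmaj Abmin7 G°7 Bbmaj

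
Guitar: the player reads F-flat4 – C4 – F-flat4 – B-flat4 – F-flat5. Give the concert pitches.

Written C4 on the guitar sounds as C3, a perfect octave lower; apply that shift to every note.
Fb4 -> Fb3
C4 -> C3
Fb4 -> Fb3
Bb4 -> Bb3
Fb5 -> Fb4

Fb3 C3 Fb3 Bb3 Fb4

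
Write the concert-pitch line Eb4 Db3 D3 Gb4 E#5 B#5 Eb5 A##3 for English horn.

Written C4 sounds as F3 on the English horn, so concert pitches are written a perfect fifth up.
Eb4 becomes Bb4
Db3 becomes Ab3
D3 becomes A3
Gb4 becomes Db5
E#5 becomes B#5
B#5 becomes F##6
Eb5 becomes Bb5
A##3 becomes E##4

Bb4 Ab3 A3 Db5 B#5 F##6 Bb5 E##4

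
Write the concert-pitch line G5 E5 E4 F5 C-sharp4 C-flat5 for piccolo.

G4 E4 E3 F4 C#3 Cb4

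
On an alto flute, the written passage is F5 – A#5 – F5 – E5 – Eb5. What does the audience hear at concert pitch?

The alto flute sounds a perfect fourth below written, so transpose each written note down a perfect fourth.
F5 gives C5
A#5 gives E#5
F5 gives C5
E5 gives B4
Eb5 gives Bb4

C5 E#5 C5 B4 Bb4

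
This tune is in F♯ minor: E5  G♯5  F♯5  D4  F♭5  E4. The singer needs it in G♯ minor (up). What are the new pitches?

F#5 A#5 G#5 E4 Gb5 F#4

F♯ minor to G♯ minor up is a major second, so every note moves up by that interval.
E5 becomes F#5
G#5 becomes A#5
F#5 becomes G#5
D4 becomes E4
Fb5 becomes Gb5
E4 becomes F#4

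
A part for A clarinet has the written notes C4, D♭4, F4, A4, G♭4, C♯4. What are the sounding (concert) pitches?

Written C4 on the A clarinet sounds as A3, a minor third lower; apply that shift to every note.
C4 to A3
Db4 to Bb3
F4 to D4
A4 to F#4
Gb4 to Eb4
C#4 to A#3

A3 Bb3 D4 F#4 Eb4 A#3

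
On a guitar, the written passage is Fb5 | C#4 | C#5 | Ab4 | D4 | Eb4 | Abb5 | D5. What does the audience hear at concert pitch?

Fb4 C#3 C#4 Ab3 D3 Eb3 Abb4 D4

The guitar sounds a perfect octave below written, so transpose each written note down a perfect octave.
Fb5 → Fb4
C#4 → C#3
C#5 → C#4
Ab4 → Ab3
D4 → D3
Eb4 → Eb3
Abb5 → Abb4
D5 → D4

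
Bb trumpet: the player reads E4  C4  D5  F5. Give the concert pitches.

The Bb trumpet sounds a major second below written, so transpose each written note down a major second.
E4 becomes D4
C4 becomes Bb3
D5 becomes C5
F5 becomes Eb5

D4 Bb3 C5 Eb5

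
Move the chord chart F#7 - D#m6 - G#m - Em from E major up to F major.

E major up to F major is a minor second; each chord root moves by that interval while the quality stays the same.
F#7: root F# up a minor second → G, giving G7.
D#m6: root D# up a minor second → E, giving Em6.
G#m: root G# up a minor second → A, giving Am.
Em: root E up a minor second → F, giving Fm.

G7 Em6 Am Fm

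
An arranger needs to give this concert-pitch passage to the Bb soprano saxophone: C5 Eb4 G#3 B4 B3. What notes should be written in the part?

D5 F4 A#3 C#5 C#4

Written C4 sounds as Bb3 on the Bb soprano saxophone, so concert pitches are written a major second up.
C5 → D5
Eb4 → F4
G#3 → A#3
B4 → C#5
B3 → C#4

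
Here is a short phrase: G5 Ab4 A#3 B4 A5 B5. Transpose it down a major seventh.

G5 -> Ab4
Ab4 -> Bbb3
A#3 -> B2
B4 -> C4
A5 -> Bb4
B5 -> C5

Ab4 Bbb3 B2 C4 Bb4 C5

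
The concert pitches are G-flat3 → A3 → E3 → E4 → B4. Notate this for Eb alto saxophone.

Eb4 F#4 C#4 C#5 G#5

Written C4 sounds as Eb3 on the Eb alto saxophone, so concert pitches are written a major sixth up.
Gb3 gives Eb4
A3 gives F#4
E3 gives C#4
E4 gives C#5
B4 gives G#5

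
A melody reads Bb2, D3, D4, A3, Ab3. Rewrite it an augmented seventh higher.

A#3 C##4 C##5 G##4 G#4

An augmented seventh up from Bb2 gives A#3.
D3: a seventh up reaches C, and 12 semitones makes it C##4.
An augmented seventh up from D4 gives C##5.
A3 up an augmented seventh is G##4.
Ab3 up an augmented seventh is G#4.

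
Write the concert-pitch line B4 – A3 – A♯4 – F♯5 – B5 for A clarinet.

The A clarinet sounds a minor third below written, so the written part must be a minor third above concert — transpose each note up.
B4 → D5
A3 → C4
A#4 → C#5
F#5 → A5
B5 → D6

D5 C4 C#5 A5 D6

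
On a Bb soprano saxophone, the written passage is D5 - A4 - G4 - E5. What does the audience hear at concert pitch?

C5 G4 F4 D5

Written C4 on the Bb soprano saxophone sounds as Bb3, a major second lower; apply that shift to every note.
D5 → C5
A4 → G4
G4 → F4
E5 → D5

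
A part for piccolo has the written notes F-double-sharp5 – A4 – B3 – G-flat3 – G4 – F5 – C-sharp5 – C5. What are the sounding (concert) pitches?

F##6 A5 B4 Gb4 G5 F6 C#6 C6

The piccolo sounds a perfect octave above written, so transpose each written note up a perfect octave.
F##5 → F##6
A4 → A5
B3 → B4
Gb3 → Gb4
G4 → G5
F5 → F6
C#5 → C#6
C5 → C6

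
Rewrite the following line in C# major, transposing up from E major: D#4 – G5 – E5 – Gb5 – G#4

From E up to C# is a major sixth; apply that to each pitch.
D#4 gives B#4
G5 gives E6
E5 gives C#6
Gb5 gives Eb6
G#4 gives E#5

B#4 E6 C#6 Eb6 E#5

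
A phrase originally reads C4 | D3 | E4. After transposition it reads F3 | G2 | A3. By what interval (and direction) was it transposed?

Take the first pair: C4 → F3. C to F spans 5 letter names, so the interval is some kind of fifth.
F3 to C4 is 7 semitones, which makes it a perfect fifth; the second version is lower, so the direction is down.
Checking another pair — E4 → A3 — gives the same interval.

down a perfect fifth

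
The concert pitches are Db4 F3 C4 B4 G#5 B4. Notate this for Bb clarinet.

Eb4 G3 D4 C#5 A#5 C#5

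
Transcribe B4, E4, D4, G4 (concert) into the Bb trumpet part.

C#5 F#4 E4 A4

Written C4 sounds as Bb3 on the Bb trumpet, so concert pitches are written a major second up.
B4 becomes C#5
E4 becomes F#4
D4 becomes E4
G4 becomes A4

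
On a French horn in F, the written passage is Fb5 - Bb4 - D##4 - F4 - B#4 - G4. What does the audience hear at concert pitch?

Written C4 on the French horn in F sounds as F3, a perfect fifth lower; apply that shift to every note.
Fb5 to Bbb4
Bb4 to Eb4
D##4 to G##3
F4 to Bb3
B#4 to E#4
G4 to C4

Bbb4 Eb4 G##3 Bb3 E#4 C4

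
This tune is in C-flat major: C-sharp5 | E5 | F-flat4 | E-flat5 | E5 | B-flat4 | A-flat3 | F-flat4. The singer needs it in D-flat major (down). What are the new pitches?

D#4 F#4 Gb3 F4 F#4 C4 Bb2 Gb3

C-flat major to D-flat major down is a minor seventh, so every note moves down by that interval.
C#5 to D#4
E5 to F#4
Fb4 to Gb3
Eb5 to F4
E5 to F#4
Bb4 to C4
Ab3 to Bb2
Fb4 to Gb3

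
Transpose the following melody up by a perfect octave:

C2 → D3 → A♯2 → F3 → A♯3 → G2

C3 D4 A#3 F4 A#4 G3

C2 up a perfect octave is C3.
D3 up a perfect octave is D4.
A#2 up a perfect octave is A#3.
A perfect octave up from F3 gives F4.
A#3: an octave up reaches A, and 12 semitones makes it A#4.
G2: an octave up reaches G, and 12 semitones makes it G3.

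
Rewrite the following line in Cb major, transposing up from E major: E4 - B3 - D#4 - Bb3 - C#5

E major to Cb major up is a diminished sixth, so every note moves up by that interval.
E4 to Cb5
B3 to Gb4
D#4 to Bb4
Bb3 to Gbb4
C#5 to Ab5

Cb5 Gb4 Bb4 Gbb4 Ab5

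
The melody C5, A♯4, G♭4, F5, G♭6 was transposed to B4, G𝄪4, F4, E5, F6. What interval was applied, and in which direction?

down a minor second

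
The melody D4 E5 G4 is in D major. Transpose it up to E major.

D major to E major up is a major second, so every note moves up by that interval.
D4 gives E4
E5 gives F#5
G4 gives A4

E4 F#5 A4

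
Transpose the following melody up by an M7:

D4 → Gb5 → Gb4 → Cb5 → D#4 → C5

C#5 F6 F5 Bb5 C##5 B5

D4 to C#5
Gb5 to F6
Gb4 to F5
Cb5 to Bb5
D#4 to C##5
C5 to B5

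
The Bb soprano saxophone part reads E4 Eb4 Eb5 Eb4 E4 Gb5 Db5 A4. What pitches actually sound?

The Bb soprano saxophone sounds a major second below written, so transpose each written note down a major second.
E4 gives D4
Eb4 gives Db4
Eb5 gives Db5
Eb4 gives Db4
E4 gives D4
Gb5 gives Fb5
Db5 gives Cb5
A4 gives G4

D4 Db4 Db5 Db4 D4 Fb5 Cb5 G4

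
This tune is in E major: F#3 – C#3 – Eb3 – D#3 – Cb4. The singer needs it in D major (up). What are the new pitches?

From E up to D is a minor seventh; apply that to each pitch.
F#3 → E4
C#3 → B3
Eb3 → Db4
D#3 → C#4
Cb4 → Bbb4

E4 B3 Db4 C#4 Bbb4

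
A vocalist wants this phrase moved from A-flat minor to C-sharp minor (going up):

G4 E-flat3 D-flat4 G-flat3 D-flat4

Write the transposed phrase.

B#4 G#3 F#4 B3 F#4

A-flat minor to C-sharp minor up is an augmented third, so every note moves up by that interval.
G4 → B#4
Eb3 → G#3
Db4 → F#4
Gb3 → B3
Db4 → F#4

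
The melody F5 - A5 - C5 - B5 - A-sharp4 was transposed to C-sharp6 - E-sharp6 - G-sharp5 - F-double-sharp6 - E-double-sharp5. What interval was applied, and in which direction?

up an augmented fifth

From F5 to C#6 is 5 letter names — a fifth of some quality.
F5 to C#6 is 8 semitones, which makes it an augmented fifth; the second version is higher, so the direction is up.
Checking another pair — A#4 → E##5 — gives the same interval.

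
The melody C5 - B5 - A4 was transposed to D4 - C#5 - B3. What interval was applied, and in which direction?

down a minor seventh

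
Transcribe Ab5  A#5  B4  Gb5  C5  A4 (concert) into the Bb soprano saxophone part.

Written C4 sounds as Bb3 on the Bb soprano saxophone, so concert pitches are written a major second up.
Ab5 -> Bb5
A#5 -> B#5
B4 -> C#5
Gb5 -> Ab5
C5 -> D5
A4 -> B4

Bb5 B#5 C#5 Ab5 D5 B4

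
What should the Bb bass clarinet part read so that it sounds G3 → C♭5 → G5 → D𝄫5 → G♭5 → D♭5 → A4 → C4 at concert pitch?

The Bb bass clarinet sounds a major ninth below written, so the written part must be a major ninth above concert — transpose each note up.
G3 becomes A4
Cb5 becomes Db6
G5 becomes A6
Dbb5 becomes Ebb6
Gb5 becomes Ab6
Db5 becomes Eb6
A4 becomes B5
C4 becomes D5

A4 Db6 A6 Ebb6 Ab6 Eb6 B5 D5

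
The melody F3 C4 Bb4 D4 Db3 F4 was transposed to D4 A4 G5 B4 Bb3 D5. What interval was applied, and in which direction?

up a major sixth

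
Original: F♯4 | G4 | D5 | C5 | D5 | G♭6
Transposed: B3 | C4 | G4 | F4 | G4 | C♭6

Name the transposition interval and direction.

down a perfect fifth

Take the first pair: F#4 → B3. F to B spans 5 letter names, so the interval is some kind of fifth.
B3 to F#4 is 7 semitones, which makes it a perfect fifth; the second version is lower, so the direction is down.
Checking another pair — Gb6 → Cb6 — gives the same interval.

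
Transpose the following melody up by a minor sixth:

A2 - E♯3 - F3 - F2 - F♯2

A minor sixth up from A2 gives F3.
E#3: a sixth up reaches C, and 8 semitones makes it C#4.
F3 up a minor sixth is Db4.
F2: a sixth up reaches D, and 8 semitones makes it Db3.
F#2: a sixth up reaches D, and 8 semitones makes it D3.

F3 C#4 Db4 Db3 D3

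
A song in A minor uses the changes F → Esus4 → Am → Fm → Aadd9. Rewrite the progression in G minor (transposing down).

Eb Dsus4 Gm Ebm Gadd9

A minor down to G minor is a major second; each chord root moves by that interval while the quality stays the same.
F: root F down a major second → Eb, giving Eb.
Esus4: root E down a major second → D, giving Dsus4.
Am: root A down a major second → G, giving Gm.
Fm: root F down a major second → Eb, giving Ebm.
Aadd9: root A down a major second → G, giving Gadd9.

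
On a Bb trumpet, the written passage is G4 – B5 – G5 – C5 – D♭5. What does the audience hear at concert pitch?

F4 A5 F5 Bb4 Cb5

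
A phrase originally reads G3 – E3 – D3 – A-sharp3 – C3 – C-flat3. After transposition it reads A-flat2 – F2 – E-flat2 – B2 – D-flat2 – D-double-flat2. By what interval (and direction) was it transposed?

down a major seventh

From G3 to Ab2 is 7 letter names — a seventh of some quality.
Ab2 to G3 is 11 semitones, which makes it a major seventh; the second version is lower, so the direction is down.
Checking another pair — Cb3 → Dbb2 — gives the same interval.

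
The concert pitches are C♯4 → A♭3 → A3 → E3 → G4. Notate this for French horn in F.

The French horn in F sounds a perfect fifth below written, so the written part must be a perfect fifth above concert — transpose each note up.
C#4 -> G#4
Ab3 -> Eb4
A3 -> E4
E3 -> B3
G4 -> D5

G#4 Eb4 E4 B3 D5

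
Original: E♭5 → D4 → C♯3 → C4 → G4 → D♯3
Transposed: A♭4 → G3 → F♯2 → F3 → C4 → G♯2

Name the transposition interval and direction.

down a perfect fifth

Take the first pair: Eb5 → Ab4. E to A spans 5 letter names, so the interval is some kind of fifth.
Ab4 to Eb5 is 7 semitones, which makes it a perfect fifth; the second version is lower, so the direction is down.
Checking another pair — D#3 → G#2 — gives the same interval.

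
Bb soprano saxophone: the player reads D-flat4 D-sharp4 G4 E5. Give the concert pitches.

Cb4 C#4 F4 D5

The Bb soprano saxophone sounds a major second below written, so transpose each written note down a major second.
Db4 becomes Cb4
D#4 becomes C#4
G4 becomes F4
E5 becomes D5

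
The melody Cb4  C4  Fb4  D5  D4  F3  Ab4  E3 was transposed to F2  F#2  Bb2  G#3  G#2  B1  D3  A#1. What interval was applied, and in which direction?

down a diminished twelfth

Take the first pair: Cb4 → F2. C to F spans 12 letter names, so the interval is some kind of twelfth.
F2 to Cb4 is 18 semitones, which makes it a diminished twelfth; the second version is lower, so the direction is down.
Checking another pair — E3 → A#1 — gives the same interval.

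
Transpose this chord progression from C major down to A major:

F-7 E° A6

D-7 C#° F#6

C major down to A major is a minor third; each chord root moves by that interval while the quality stays the same.
F-7: root F down a minor third → D, giving D-7.
E°: root E down a minor third → C#, giving C#°.
A6: root A down a minor third → F#, giving F#6.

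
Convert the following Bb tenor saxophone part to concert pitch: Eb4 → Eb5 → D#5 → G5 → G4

Db3 Db4 C#4 F4 F3

Written C4 on the Bb tenor saxophone sounds as Bb2, a major ninth lower; apply that shift to every note.
Eb4 gives Db3
Eb5 gives Db4
D#5 gives C#4
G5 gives F4
G4 gives F3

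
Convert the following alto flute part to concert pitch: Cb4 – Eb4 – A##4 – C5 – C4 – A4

Written C4 on the alto flute sounds as G3, a perfect fourth lower; apply that shift to every note.
Cb4 -> Gb3
Eb4 -> Bb3
A##4 -> E##4
C5 -> G4
C4 -> G3
A4 -> E4

Gb3 Bb3 E##4 G4 G3 E4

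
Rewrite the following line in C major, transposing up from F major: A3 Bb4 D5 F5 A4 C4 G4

From F up to C is a perfect fifth; apply that to each pitch.
A3 gives E4
Bb4 gives F5
D5 gives A5
F5 gives C6
A4 gives E5
C4 gives G4
G4 gives D5

E4 F5 A5 C6 E5 G4 D5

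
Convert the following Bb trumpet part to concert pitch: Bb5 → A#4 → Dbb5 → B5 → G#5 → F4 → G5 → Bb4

Ab5 G#4 Cbb5 A5 F#5 Eb4 F5 Ab4

The Bb trumpet sounds a major second below written, so transpose each written note down a major second.
Bb5 becomes Ab5
A#4 becomes G#4
Dbb5 becomes Cbb5
B5 becomes A5
G#5 becomes F#5
F4 becomes Eb4
G5 becomes F5
Bb4 becomes Ab4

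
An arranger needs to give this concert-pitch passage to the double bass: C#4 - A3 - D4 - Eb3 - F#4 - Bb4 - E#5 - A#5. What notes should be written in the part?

The double bass sounds a perfect octave below written, so the written part must be a perfect octave above concert — transpose each note up.
C#4 becomes C#5
A3 becomes A4
D4 becomes D5
Eb3 becomes Eb4
F#4 becomes F#5
Bb4 becomes Bb5
E#5 becomes E#6
A#5 becomes A#6

C#5 A4 D5 Eb4 F#5 Bb5 E#6 A#6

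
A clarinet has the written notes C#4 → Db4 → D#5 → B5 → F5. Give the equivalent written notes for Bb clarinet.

First find concert pitch: the A clarinet sounds a minor third below written, so C#4 Db4 D#5 B5 F5 sounds A#3 Bb3 B#4 G#5 D5.
Then write for Bb clarinet: it sounds a major second below written, so the part must be a major second above concert.
A#3 → B#3
Bb3 → C4
B#4 → C##5
G#5 → A#5
D5 → E5

B#3 C4 C##5 A#5 E5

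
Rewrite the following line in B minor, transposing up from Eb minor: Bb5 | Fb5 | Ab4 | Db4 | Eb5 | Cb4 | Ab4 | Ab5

F#6 C6 E5 A4 B5 G4 E5 E6

From Eb up to B is an augmented fifth; apply that to each pitch.
Bb5 gives F#6
Fb5 gives C6
Ab4 gives E5
Db4 gives A4
Eb5 gives B5
Cb4 gives G4
Ab4 gives E5
Ab5 gives E6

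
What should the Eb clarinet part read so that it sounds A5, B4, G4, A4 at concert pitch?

F#5 G#4 E4 F#4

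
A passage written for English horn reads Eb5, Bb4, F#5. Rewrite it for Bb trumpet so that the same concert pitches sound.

Bb4 F4 C#5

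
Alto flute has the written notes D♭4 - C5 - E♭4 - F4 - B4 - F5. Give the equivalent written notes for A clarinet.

Cb4 Bb4 Db4 Eb4 A4 Eb5

First find concert pitch: the alto flute sounds a perfect fourth below written, so D♭4 C5 E♭4 F4 B4 F5 sounds Ab3 G4 Bb3 C4 F#4 C5.
Then write for A clarinet: it sounds a minor third below written, so the part must be a minor third above concert.
Ab3 → Cb4
G4 → Bb4
Bb3 → Db4
C4 → Eb4
F#4 → A4
C5 → Eb5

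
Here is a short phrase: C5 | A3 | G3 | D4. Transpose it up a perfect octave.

C5: an octave up reaches C, and 12 semitones makes it C6.
A3: an octave up reaches A, and 12 semitones makes it A4.
A perfect octave up from G3 gives G4.
D4: an octave up reaches D, and 12 semitones makes it D5.

C6 A4 G4 D5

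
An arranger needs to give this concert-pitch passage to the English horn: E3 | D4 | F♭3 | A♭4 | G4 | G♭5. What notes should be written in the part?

B3 A4 Cb4 Eb5 D5 Db6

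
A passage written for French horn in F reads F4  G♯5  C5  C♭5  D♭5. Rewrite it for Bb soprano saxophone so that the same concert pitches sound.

First find concert pitch: the French horn in F sounds a perfect fifth below written, so F4 G♯5 C5 C♭5 D♭5 sounds Bb3 C#5 F4 Fb4 Gb4.
Then write for Bb soprano saxophone: it sounds a major second below written, so the part must be a major second above concert.
Bb3 → C4
C#5 → D#5
F4 → G4
Fb4 → Gb4
Gb4 → Ab4

C4 D#5 G4 Gb4 Ab4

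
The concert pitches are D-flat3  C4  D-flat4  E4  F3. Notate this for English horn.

Written C4 sounds as F3 on the English horn, so concert pitches are written a perfect fifth up.
Db3 becomes Ab3
C4 becomes G4
Db4 becomes Ab4
E4 becomes B4
F3 becomes C4

Ab3 G4 Ab4 B4 C4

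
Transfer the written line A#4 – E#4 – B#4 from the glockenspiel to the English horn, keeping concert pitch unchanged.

E#7 B#6 F##7

First find concert pitch: the glockenspiel sounds a perfect fifteenth above written, so A#4 E#4 B#4 sounds A#6 E#6 B#6.
Then write for English horn: it sounds a perfect fifth below written, so the part must be a perfect fifth above concert.
A#6 → E#7
E#6 → B#6
B#6 → F##7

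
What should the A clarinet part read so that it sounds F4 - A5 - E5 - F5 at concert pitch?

Ab4 C6 G5 Ab5

The A clarinet sounds a minor third below written, so the written part must be a minor third above concert — transpose each note up.
F4 to Ab4
A5 to C6
E5 to G5
F5 to Ab5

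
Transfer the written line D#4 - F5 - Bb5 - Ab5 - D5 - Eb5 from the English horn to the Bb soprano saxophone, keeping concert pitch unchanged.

A#3 C5 F5 Eb5 A4 Bb4

First find concert pitch: the English horn sounds a perfect fifth below written, so D#4 F5 Bb5 Ab5 D5 Eb5 sounds G#3 Bb4 Eb5 Db5 G4 Ab4.
Then write for Bb soprano saxophone: it sounds a major second below written, so the part must be a major second above concert.
G#3 → A#3
Bb4 → C5
Eb5 → F5
Db5 → Eb5
G4 → A4
Ab4 → Bb4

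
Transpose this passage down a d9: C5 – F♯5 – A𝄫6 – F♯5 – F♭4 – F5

C5 down a diminished ninth is B#3.
F#5: a ninth down reaches E, and 12 semitones makes it E##4.
A diminished ninth down from Abb6 gives G5.
F#5 down a diminished ninth is E##4.
A diminished ninth down from Fb4 gives E3.
A diminished ninth down from F5 gives E#4.

B#3 E##4 G5 E##4 E3 E#4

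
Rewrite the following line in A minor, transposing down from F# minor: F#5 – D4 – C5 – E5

From F# down to A is a major sixth; apply that to each pitch.
F#5 → A4
D4 → F3
C5 → Eb4
E5 → G4

A4 F3 Eb4 G4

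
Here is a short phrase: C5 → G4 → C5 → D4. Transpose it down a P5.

C5 to F4
G4 to C4
C5 to F4
D4 to G3

F4 C4 F4 G3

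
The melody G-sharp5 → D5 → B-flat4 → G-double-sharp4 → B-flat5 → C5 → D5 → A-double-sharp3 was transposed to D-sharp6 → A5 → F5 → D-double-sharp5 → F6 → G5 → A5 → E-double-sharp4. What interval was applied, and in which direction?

Take the first pair: G#5 → D#6. G to D spans 5 letter names, so the interval is some kind of fifth.
G#5 to D#6 is 7 semitones, which makes it a perfect fifth; the second version is higher, so the direction is up.
Checking another pair — A##3 → E##4 — gives the same interval.

up a perfect fifth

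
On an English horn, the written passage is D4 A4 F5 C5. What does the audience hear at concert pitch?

The English horn sounds a perfect fifth below written, so transpose each written note down a perfect fifth.
D4 -> G3
A4 -> D4
F5 -> Bb4
C5 -> F4

G3 D4 Bb4 F4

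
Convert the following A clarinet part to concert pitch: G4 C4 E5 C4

E4 A3 C#5 A3

Written C4 on the A clarinet sounds as A3, a minor third lower; apply that shift to every note.
G4 → E4
C4 → A3
E5 → C#5
C4 → A3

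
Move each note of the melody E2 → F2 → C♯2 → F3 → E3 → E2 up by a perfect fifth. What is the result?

E2 to B2
F2 to C3
C#2 to G#2
F3 to C4
E3 to B3
E2 to B2

B2 C3 G#2 C4 B3 B2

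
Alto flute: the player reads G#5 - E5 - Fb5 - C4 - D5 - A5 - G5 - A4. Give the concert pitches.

D#5 B4 Cb5 G3 A4 E5 D5 E4

The alto flute sounds a perfect fourth below written, so transpose each written note down a perfect fourth.
G#5 -> D#5
E5 -> B4
Fb5 -> Cb5
C4 -> G3
D5 -> A4
A5 -> E5
G5 -> D5
A4 -> E4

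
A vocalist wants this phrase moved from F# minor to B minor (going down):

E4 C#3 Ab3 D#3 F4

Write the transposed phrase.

From F# down to B is a perfect fifth; apply that to each pitch.
E4 becomes A3
C#3 becomes F#2
Ab3 becomes Db3
D#3 becomes G#2
F4 becomes Bb3

A3 F#2 Db3 G#2 Bb3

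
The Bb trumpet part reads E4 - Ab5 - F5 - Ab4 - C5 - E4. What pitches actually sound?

D4 Gb5 Eb5 Gb4 Bb4 D4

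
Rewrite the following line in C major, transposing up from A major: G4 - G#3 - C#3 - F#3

Bb4 B3 E3 A3

From A up to C is a minor third; apply that to each pitch.
G4 -> Bb4
G#3 -> B3
C#3 -> E3
F#3 -> A3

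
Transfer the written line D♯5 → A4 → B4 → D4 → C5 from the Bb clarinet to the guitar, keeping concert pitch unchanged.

First find concert pitch: the Bb clarinet sounds a major second below written, so D♯5 A4 B4 D4 C5 sounds C#5 G4 A4 C4 Bb4.
Then write for guitar: it sounds a perfect octave below written, so the part must be a perfect octave above concert.
C#5 → C#6
G4 → G5
A4 → A5
C4 → C5
Bb4 → Bb5

C#6 G5 A5 C5 Bb5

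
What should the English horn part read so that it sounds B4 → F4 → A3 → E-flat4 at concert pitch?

F#5 C5 E4 Bb4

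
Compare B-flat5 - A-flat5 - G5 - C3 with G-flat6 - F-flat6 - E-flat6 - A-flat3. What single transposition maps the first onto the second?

Take the first pair: Bb5 → Gb6. B to G spans 6 letter names, so the interval is some kind of sixth.
Bb5 to Gb6 is 8 semitones, which makes it a minor sixth; the second version is higher, so the direction is up.
Checking another pair — C3 → Ab3 — gives the same interval.

up a minor sixth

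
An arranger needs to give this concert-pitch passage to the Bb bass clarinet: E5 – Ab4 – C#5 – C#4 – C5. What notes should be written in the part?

F#6 Bb5 D#6 D#5 D6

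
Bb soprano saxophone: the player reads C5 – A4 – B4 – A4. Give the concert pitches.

Bb4 G4 A4 G4

The Bb soprano saxophone sounds a major second below written, so transpose each written note down a major second.
C5 -> Bb4
A4 -> G4
B4 -> A4
A4 -> G4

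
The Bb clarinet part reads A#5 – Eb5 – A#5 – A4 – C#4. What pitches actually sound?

G#5 Db5 G#5 G4 B3

The Bb clarinet sounds a major second below written, so transpose each written note down a major second.
A#5 becomes G#5
Eb5 becomes Db5
A#5 becomes G#5
A4 becomes G4
C#4 becomes B3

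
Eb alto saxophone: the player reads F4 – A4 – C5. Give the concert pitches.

The Eb alto saxophone sounds a major sixth below written, so transpose each written note down a major sixth.
F4 gives Ab3
A4 gives C4
C5 gives Eb4

Ab3 C4 Eb4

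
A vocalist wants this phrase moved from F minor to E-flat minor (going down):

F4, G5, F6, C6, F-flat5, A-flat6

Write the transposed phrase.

Eb4 F5 Eb6 Bb5 Ebb5 Gb6

From F down to E-flat is a major second; apply that to each pitch.
F4 becomes Eb4
G5 becomes F5
F6 becomes Eb6
C6 becomes Bb5
Fb5 becomes Ebb5
Ab6 becomes Gb6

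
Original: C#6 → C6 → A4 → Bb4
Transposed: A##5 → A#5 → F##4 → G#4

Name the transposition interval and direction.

down a diminished third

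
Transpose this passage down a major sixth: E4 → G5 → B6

G3 Bb4 D6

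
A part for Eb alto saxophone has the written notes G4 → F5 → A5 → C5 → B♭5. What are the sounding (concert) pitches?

The Eb alto saxophone sounds a major sixth below written, so transpose each written note down a major sixth.
G4 gives Bb3
F5 gives Ab4
A5 gives C5
C5 gives Eb4
Bb5 gives Db5

Bb3 Ab4 C5 Eb4 Db5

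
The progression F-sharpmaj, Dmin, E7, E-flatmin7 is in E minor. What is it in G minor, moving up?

Amaj Fmin G7 Gbmin7

E minor up to G minor is a minor third; each chord root moves by that interval while the quality stays the same.
F-sharpmaj: root F-sharp up a minor third → A, giving Amaj.
Dmin: root D up a minor third → F, giving Fmin.
E7: root E up a minor third → G, giving G7.
E-flatmin7: root E-flat up a minor third → Gb, giving Gbmin7.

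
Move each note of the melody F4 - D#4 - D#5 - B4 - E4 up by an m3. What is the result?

F4 → Ab4
D#4 → F#4
D#5 → F#5
B4 → D5
E4 → G4

Ab4 F#4 F#5 D5 G4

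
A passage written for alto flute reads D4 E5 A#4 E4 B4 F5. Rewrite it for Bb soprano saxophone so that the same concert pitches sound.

First find concert pitch: the alto flute sounds a perfect fourth below written, so D4 E5 A#4 E4 B4 F5 sounds A3 B4 E#4 B3 F#4 C5.
Then write for Bb soprano saxophone: it sounds a major second below written, so the part must be a major second above concert.
A3 → B3
B4 → C#5
E#4 → F##4
B3 → C#4
F#4 → G#4
C5 → D5

B3 C#5 F##4 C#4 G#4 D5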